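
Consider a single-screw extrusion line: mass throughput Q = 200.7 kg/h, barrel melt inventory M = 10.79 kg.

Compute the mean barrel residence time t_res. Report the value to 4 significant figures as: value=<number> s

value=193.5 s

Convert throughput: Q = 200.7 kg/h = 200.7/3600 = 0.05575 kg/s
Mean residence time: t_res = M/Q_s = 10.79 kg / 0.05575 kg/s = 193.543 s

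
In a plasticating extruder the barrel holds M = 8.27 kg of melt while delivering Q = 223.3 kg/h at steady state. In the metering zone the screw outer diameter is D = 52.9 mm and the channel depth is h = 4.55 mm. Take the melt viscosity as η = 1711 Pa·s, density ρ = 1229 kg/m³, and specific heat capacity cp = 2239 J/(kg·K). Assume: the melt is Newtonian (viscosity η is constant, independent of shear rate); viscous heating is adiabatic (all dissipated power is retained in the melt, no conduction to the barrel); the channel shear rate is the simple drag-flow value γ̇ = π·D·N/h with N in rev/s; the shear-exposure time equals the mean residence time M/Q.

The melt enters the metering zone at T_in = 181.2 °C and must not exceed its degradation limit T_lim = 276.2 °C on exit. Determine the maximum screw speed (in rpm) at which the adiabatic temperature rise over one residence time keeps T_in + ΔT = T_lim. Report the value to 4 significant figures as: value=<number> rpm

Q_s = Q / 3600 = 223.3 / 3600 = 0.0620278 kg/s
t_res = M / Q_s = 8.27 / 0.0620278 = 133.327 s
Geometry in SI: D = 52.9 mm → 0.0529 m, h = 4.55 mm → 0.00455 m
Allowable rise: ΔT_a = T_lim − T_in = 276.2 − 181.2 = 95 K
γ̇_max² = ΔT_a·ρ·cp / (η·t_res) = [95 × 1229 × 2239] / [1711 × 133.327] = 1145.94 s⁻²
Take the square root: γ̇_max = √(1145.94) = 33.8517 s⁻¹
N_max = γ̇_max h / (πD) = 33.8517·0.00455/(π·0.0529) = 0.9268 rev/s → ×60 = 55.608 rpm

value=55.61 rpm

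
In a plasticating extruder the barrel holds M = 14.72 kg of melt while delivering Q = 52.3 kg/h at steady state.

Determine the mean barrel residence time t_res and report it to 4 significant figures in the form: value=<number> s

Convert throughput: Q = 52.3 kg/h = 52.3/3600 = 0.0145278 kg/s
t_res = M / Q_s = 14.72 ÷ 0.0145278 = 1013.23 s

value=1013. s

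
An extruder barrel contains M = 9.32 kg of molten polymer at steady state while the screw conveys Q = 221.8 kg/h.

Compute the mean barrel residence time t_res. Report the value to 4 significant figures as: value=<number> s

value=151.3 s

Convert throughput: Q = 221.8 kg/h = 221.8/3600 = 0.0616111 kg/s
Mean residence time: t_res = M/Q_s = 9.32 kg / 0.0616111 kg/s = 151.271 s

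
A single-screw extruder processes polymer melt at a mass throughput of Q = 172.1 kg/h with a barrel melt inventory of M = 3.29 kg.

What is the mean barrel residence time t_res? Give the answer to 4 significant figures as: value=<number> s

value=68.82 s

Convert throughput: Q = 172.1 kg/h = 172.1/3600 = 0.0478056 kg/s
Mean residence time: t_res = M/Q_s = 3.29 kg / 0.0478056 kg/s = 68.8205 s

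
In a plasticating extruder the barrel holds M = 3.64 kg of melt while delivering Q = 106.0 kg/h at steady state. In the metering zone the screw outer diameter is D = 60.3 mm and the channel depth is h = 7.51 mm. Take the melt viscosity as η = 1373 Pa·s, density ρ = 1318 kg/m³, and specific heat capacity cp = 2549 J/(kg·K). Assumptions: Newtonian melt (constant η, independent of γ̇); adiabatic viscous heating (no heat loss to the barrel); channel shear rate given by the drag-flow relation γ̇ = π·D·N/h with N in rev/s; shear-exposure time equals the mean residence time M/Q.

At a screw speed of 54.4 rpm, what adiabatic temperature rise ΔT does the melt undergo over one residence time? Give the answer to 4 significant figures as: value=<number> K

Throughput in SI: Q_s = 106.0 kg/h ÷ 3600 s/h = 0.0294444 kg/s
t_res = M / Q_s = 3.64 ÷ 0.0294444 = 123.623 s
Convert to SI: D = 0.0603 m, h = 0.00751 m, N = 54.4/60 = 0.906667 rev/s
Shear rate: γ̇ = πDN/h = π·0.0603·0.906667/0.00751 = 22.8705 s⁻¹
ΔT = η·γ̇²·t_res/(ρ·cp) = [1373 × 22.8705² × 123.623] / [1318 × 2549] = 26.4261 K

value=26.43 K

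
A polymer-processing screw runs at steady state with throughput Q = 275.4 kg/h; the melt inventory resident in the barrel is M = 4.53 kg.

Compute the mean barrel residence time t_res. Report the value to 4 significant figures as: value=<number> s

value=59.22 s

Convert throughput: Q = 275.4 kg/h = 275.4/3600 = 0.0765 kg/s
Mean residence time: t_res = M/Q_s = 4.53 kg / 0.0765 kg/s = 59.2157 s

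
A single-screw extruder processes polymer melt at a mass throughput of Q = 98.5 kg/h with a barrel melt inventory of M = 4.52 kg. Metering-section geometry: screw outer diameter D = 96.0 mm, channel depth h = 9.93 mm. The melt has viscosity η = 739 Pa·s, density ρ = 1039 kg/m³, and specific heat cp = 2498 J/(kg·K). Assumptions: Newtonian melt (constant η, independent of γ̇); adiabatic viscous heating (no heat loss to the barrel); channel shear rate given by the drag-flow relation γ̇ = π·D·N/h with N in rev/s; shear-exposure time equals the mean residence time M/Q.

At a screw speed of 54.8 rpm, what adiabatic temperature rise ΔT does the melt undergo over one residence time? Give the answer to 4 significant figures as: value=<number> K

value=36.19 K

Q_s = Q / 3600 = 98.5 / 3600 = 0.0273611 kg/s
Mean residence time: t_res = M/Q_s = 4.52 kg / 0.0273611 kg/s = 165.198 s
Geometry in metres: D = 96.0 mm → 0.096 m, h = 9.93 mm → 0.00993 m; screw speed N = 54.8 rpm = 0.913333 rev/s
γ̇ = π·D·N / h = π · 0.096 · 0.913333 / 0.00993 = 27.7397 s⁻¹
ΔT = η·γ̇²·t_res / (ρ·cp) = 739 · (27.7397)² · 165.198 / (1039 · 2498) = 36.1946 K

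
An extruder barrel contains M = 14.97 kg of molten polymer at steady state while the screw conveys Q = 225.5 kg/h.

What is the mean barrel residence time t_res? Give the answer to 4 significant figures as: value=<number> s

Throughput in SI: Q_s = 225.5 kg/h ÷ 3600 s/h = 0.0626389 kg/s
t_res = M / Q_s = 14.97 ÷ 0.0626389 = 238.989 s

value=239.0 s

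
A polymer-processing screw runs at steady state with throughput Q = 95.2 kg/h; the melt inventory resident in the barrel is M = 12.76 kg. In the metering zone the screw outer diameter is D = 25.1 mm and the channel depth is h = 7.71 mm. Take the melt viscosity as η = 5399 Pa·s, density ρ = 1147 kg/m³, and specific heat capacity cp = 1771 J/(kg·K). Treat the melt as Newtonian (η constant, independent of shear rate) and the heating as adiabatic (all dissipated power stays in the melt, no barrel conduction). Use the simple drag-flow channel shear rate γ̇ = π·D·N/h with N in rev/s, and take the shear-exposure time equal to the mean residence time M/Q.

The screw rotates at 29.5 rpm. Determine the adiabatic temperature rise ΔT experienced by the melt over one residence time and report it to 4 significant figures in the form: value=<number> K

Convert throughput: Q = 95.2 kg/h = 95.2/3600 = 0.0264444 kg/s
t_res = M / Q_s = 12.76 ÷ 0.0264444 = 482.521 s
D = 25.1 mm = 0.0251 m;  h = 7.71 mm = 0.00771 m;  N = 29.5 rpm / 60 = 0.491667 rev/s
Shear rate: γ̇ = πDN/h = π·0.0251·0.491667/0.00771 = 5.02852 s⁻¹
Adiabatic rise: ΔT = η γ̇² t_res / (ρ cp) = 5399·(5.02852)²·482.521 / (1147·1771) = 32.4286 K

value=32.43 K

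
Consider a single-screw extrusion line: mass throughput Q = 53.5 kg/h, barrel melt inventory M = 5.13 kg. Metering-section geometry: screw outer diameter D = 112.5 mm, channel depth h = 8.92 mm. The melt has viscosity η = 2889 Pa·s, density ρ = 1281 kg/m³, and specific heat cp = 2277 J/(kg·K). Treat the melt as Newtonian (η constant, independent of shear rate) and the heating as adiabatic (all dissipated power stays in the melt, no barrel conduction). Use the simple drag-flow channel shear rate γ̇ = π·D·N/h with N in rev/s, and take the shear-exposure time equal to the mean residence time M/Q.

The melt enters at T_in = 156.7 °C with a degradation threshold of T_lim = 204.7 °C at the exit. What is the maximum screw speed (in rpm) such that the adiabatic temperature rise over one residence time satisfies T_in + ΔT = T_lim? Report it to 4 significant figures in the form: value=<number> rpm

Throughput in SI: Q_s = 53.5 kg/h ÷ 3600 s/h = 0.0148611 kg/s
t_res = M / Q_s = 5.13 ÷ 0.0148611 = 345.196 s
Convert to metres: D = 0.1125 m, h = 0.00892 m
ΔT_a = T_lim − T_in = 204.7 − 156.7 = 48 K
Invert ΔT = ηγ̇²t_res/(ρcp) for γ̇: γ̇_max² = ΔT_a ρ cp / (η t_res) = 48·1281·2277 / (2889·345.196) = 140.391 s⁻²
Take the square root: γ̇_max = √(140.391) = 11.8487 s⁻¹
Solve γ̇ = πDN/h for N: N_max = γ̇_max·h/(π·D) = 11.8487 × 0.00892 / (π × 0.1125) = 0.299042 rev/s = 17.9425 rpm

value=17.94 rpm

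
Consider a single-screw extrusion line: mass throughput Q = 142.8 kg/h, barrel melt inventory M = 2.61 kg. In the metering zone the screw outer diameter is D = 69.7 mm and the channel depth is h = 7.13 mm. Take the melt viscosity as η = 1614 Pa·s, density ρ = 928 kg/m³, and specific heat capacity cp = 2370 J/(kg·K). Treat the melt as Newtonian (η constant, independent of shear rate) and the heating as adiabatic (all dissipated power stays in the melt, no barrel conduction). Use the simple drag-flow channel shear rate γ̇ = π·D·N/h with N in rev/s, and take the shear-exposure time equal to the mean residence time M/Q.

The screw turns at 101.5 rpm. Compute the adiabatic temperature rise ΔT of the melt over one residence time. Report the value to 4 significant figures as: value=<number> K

Throughput in SI: Q_s = 142.8 kg/h ÷ 3600 s/h = 0.0396667 kg/s
t_res = M / Q_s = 2.61 ÷ 0.0396667 = 65.7983 s
D = 69.7 mm = 0.0697 m;  h = 7.13 mm = 0.00713 m;  N = 101.5 rpm / 60 = 1.69167 rev/s
Shear rate: γ̇ = πDN/h = π·0.0697·1.69167/0.00713 = 51.9527 s⁻¹
ΔT = η·γ̇²·t_res/(ρ·cp) = [1614 × 51.9527² × 65.7983] / [928 × 2370] = 130.328 K

value=130.3 K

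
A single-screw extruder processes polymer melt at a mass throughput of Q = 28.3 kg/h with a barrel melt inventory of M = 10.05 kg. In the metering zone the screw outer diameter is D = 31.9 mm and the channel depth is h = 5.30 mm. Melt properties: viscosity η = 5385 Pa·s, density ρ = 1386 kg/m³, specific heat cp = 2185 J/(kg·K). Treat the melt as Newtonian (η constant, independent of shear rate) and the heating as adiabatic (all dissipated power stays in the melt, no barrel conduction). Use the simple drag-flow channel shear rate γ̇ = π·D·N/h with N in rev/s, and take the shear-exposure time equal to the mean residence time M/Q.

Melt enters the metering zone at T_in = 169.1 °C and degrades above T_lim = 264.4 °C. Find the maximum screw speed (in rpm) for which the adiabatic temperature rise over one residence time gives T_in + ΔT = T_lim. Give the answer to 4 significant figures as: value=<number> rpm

Throughput in SI: Q_s = 28.3 kg/h ÷ 3600 s/h = 0.00786111 kg/s
Mean residence time: t_res = M/Q_s = 10.05 kg / 0.00786111 kg/s = 1278.45 s
D = 31.9 mm = 0.0319 m;  h = 5.30 mm = 0.0053 m
ΔT_a = T_lim − T_in = 264.4 °C − 169.1 °C = 95.3 K
γ̇_max² = ΔT_a·ρ·cp/(η·t_res) = 95.3·1386·2185/(5385·1278.45) = 41.9218 s⁻²
γ̇_max = sqrt(41.9218) = 6.4747 s⁻¹
Solve γ̇ = πDN/h for N: N_max = γ̇_max·h/(π·D) = 6.4747 × 0.0053 / (π × 0.0319) = 0.342417 rev/s = 20.545 rpm

value=20.55 rpm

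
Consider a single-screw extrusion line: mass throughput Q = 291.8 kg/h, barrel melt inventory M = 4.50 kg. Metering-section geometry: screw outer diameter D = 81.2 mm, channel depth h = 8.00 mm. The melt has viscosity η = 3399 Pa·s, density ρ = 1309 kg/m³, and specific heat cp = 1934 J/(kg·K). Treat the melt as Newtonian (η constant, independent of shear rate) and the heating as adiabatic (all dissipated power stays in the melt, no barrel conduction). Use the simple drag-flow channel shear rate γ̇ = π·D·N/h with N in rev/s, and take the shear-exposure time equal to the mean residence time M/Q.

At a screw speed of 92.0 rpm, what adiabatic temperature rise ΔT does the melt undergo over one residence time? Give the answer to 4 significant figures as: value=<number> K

Q_s = Q / 3600 = 291.8 / 3600 = 0.0810556 kg/s
Mean residence time: t_res = M/Q_s = 4.50 kg / 0.0810556 kg/s = 55.5175 s
Geometry in metres: D = 81.2 mm → 0.0812 m, h = 8.00 mm → 0.008 m; screw speed N = 92.0 rpm = 1.53333 rev/s
γ̇ = π·D·N / h = π · 0.0812 · 1.53333 / 0.008 = 48.8937 s⁻¹
Adiabatic rise: ΔT = η γ̇² t_res / (ρ cp) = 3399·(48.8937)²·55.5175 / (1309·1934) = 178.193 K

value=178.2 K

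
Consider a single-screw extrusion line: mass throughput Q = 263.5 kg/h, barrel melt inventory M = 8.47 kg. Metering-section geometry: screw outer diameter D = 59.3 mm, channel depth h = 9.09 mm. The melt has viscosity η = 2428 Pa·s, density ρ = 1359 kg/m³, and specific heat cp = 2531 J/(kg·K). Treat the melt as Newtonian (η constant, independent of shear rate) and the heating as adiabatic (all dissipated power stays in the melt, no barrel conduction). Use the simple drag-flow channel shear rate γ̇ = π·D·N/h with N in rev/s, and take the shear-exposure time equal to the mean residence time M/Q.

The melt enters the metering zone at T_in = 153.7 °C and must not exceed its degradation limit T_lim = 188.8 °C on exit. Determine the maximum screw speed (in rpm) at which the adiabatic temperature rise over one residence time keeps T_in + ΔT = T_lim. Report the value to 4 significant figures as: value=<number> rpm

value=60.69 rpm

Convert throughput: Q = 263.5 kg/h = 263.5/3600 = 0.0731944 kg/s
Mean residence time: t_res = M/Q_s = 8.47 kg / 0.0731944 kg/s = 115.719 s
Convert to metres: D = 0.0593 m, h = 0.00909 m
Allowable rise: ΔT_a = T_lim − T_in = 188.8 − 153.7 = 35.1 K
γ̇_max² = ΔT_a·ρ·cp / (η·t_res) = [35.1 × 1359 × 2531] / [2428 × 115.719] = 429.699 s⁻²
γ̇_max = sqrt(429.699) = 20.7292 s⁻¹
N_max = γ̇_max·h / (π·D) = 20.7292 · 0.00909 / (π · 0.0593) = 1.01144 rev/s = 60.6866 rpm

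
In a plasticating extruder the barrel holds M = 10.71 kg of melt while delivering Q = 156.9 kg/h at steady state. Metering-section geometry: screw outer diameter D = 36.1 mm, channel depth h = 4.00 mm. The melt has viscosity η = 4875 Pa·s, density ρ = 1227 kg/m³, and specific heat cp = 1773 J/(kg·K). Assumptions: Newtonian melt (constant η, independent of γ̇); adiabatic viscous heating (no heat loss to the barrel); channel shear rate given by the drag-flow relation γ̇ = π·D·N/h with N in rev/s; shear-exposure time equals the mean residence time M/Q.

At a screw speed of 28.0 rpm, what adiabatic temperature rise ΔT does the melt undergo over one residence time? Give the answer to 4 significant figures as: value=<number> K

value=96.40 K

Q_s = Q / 3600 = 156.9 / 3600 = 0.0435833 kg/s
Mean residence time: t_res = M/Q_s = 10.71 kg / 0.0435833 kg/s = 245.736 s
D = 36.1 mm = 0.0361 m;  h = 4.00 mm = 0.004 m;  N = 28.0 rpm / 60 = 0.466667 rev/s
Shear rate: γ̇ = πDN/h = π·0.0361·0.466667/0.004 = 13.2313 s⁻¹
Adiabatic rise: ΔT = η γ̇² t_res / (ρ cp) = 4875·(13.2313)²·245.736 / (1227·1773) = 96.4047 K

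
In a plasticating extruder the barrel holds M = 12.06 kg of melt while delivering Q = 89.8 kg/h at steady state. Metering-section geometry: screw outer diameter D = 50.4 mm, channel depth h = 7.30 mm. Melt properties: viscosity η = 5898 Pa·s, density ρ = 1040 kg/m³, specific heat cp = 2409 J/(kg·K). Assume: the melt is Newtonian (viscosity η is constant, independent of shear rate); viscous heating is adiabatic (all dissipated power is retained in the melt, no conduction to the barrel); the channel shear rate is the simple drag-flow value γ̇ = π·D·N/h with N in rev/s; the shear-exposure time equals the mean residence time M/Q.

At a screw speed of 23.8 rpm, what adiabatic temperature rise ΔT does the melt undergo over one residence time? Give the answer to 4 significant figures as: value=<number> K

value=84.25 K

Q_s = Q / 3600 = 89.8 / 3600 = 0.0249444 kg/s
t_res = M / Q_s = 12.06 ÷ 0.0249444 = 483.474 s
Geometry in metres: D = 50.4 mm → 0.0504 m, h = 7.30 mm → 0.0073 m; screw speed N = 23.8 rpm = 0.396667 rev/s
γ̇ = π·D·N / h = π · 0.0504 · 0.396667 / 0.0073 = 8.60366 s⁻¹
Adiabatic rise: ΔT = η γ̇² t_res / (ρ cp) = 5898·(8.60366)²·483.474 / (1040·2409) = 84.2509 K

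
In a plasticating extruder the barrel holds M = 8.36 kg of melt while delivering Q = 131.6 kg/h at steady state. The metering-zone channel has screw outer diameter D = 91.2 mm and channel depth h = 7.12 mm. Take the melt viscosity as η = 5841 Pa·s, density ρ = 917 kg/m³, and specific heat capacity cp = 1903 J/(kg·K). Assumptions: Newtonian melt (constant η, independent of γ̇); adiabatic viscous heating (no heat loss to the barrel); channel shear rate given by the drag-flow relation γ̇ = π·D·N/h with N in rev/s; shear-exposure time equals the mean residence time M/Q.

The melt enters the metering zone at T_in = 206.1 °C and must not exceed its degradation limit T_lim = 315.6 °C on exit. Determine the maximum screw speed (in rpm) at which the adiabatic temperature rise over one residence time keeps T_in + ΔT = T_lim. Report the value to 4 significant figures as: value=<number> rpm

Convert throughput: Q = 131.6 kg/h = 131.6/3600 = 0.0365556 kg/s
Mean residence time: t_res = M/Q_s = 8.36 kg / 0.0365556 kg/s = 228.693 s
Geometry in SI: D = 91.2 mm → 0.0912 m, h = 7.12 mm → 0.00712 m
Allowable rise: ΔT_a = T_lim − T_in = 315.6 − 206.1 = 109.5 K
Invert ΔT = ηγ̇²t_res/(ρcp) for γ̇: γ̇_max² = ΔT_a ρ cp / (η t_res) = 109.5·917·1903 / (5841·228.693) = 143.048 s⁻²
γ̇_max = sqrt(143.048) = 11.9603 s⁻¹
N_max = γ̇_max·h / (π·D) = 11.9603 · 0.00712 / (π · 0.0912) = 0.297219 rev/s = 17.8331 rpm

value=17.83 rpm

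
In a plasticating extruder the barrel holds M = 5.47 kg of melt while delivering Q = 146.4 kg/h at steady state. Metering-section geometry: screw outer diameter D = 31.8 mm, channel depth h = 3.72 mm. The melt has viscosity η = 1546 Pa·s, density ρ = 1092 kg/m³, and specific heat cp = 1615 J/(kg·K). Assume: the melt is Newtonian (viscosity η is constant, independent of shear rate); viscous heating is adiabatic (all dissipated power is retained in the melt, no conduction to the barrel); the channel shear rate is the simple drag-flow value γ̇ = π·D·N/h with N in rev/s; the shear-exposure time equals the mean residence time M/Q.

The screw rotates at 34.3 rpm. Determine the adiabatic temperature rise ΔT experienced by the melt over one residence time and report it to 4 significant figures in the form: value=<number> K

value=27.79 K

Convert throughput: Q = 146.4 kg/h = 146.4/3600 = 0.0406667 kg/s
t_res = M / Q_s = 5.47 / 0.0406667 = 134.508 s
D = 31.8 mm = 0.0318 m;  h = 3.72 mm = 0.00372 m;  N = 34.3 rpm / 60 = 0.571667 rev/s
Shear rate: γ̇ = πDN/h = π·0.0318·0.571667/0.00372 = 15.3524 s⁻¹
Adiabatic rise: ΔT = η γ̇² t_res / (ρ cp) = 1546·(15.3524)²·134.508 / (1092·1615) = 27.7918 K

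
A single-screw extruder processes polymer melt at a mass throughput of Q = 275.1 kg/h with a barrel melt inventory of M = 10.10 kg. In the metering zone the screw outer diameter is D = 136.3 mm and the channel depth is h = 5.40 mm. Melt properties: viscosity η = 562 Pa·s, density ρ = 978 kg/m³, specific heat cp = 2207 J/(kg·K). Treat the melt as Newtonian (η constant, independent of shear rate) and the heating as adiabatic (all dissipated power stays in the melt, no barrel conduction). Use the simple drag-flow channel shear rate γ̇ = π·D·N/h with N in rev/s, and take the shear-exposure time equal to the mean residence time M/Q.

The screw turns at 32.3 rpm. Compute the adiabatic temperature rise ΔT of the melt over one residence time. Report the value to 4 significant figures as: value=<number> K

value=62.71 K

Throughput in SI: Q_s = 275.1 kg/h ÷ 3600 s/h = 0.0764167 kg/s
t_res = M / Q_s = 10.10 / 0.0764167 = 132.17 s
Convert to SI: D = 0.1363 m, h = 0.0054 m, N = 32.3/60 = 0.538333 rev/s
γ̇ = π D N / h = (π)(0.1363)(0.538333) / 0.0054 = 42.6877 s⁻¹
Adiabatic rise: ΔT = η γ̇² t_res / (ρ cp) = 562·(42.6877)²·132.17 / (978·2207) = 62.7097 K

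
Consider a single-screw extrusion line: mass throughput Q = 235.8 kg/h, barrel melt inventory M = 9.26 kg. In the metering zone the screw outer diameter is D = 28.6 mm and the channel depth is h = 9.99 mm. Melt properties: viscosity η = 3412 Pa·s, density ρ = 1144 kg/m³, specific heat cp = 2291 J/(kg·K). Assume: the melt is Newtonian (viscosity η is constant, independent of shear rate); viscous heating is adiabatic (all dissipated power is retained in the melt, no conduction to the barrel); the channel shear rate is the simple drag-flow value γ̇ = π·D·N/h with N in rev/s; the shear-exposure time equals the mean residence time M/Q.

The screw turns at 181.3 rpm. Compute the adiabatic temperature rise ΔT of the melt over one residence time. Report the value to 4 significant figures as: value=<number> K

value=135.9 K

Q_s = Q / 3600 = 235.8 / 3600 = 0.0655 kg/s
t_res = M / Q_s = 9.26 / 0.0655 = 141.374 s
Convert to SI: D = 0.0286 m, h = 0.00999 m, N = 181.3/60 = 3.02167 rev/s
Shear rate: γ̇ = πDN/h = π·0.0286·3.02167/0.00999 = 27.1767 s⁻¹
ΔT = η·γ̇²·t_res / (ρ·cp) = 3412 · (27.1767)² · 141.374 / (1144 · 2291) = 135.932 K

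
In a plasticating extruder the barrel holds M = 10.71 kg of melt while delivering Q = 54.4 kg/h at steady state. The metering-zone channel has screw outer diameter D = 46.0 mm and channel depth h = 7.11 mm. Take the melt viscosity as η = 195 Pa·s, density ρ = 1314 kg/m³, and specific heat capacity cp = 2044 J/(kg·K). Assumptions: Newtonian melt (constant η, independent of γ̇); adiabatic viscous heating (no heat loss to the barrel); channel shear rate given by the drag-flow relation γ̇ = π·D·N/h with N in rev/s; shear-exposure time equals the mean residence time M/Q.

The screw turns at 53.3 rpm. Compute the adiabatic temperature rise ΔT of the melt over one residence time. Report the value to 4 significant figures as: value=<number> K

Convert throughput: Q = 54.4 kg/h = 54.4/3600 = 0.0151111 kg/s
t_res = M / Q_s = 10.71 ÷ 0.0151111 = 708.75 s
Geometry in metres: D = 46.0 mm → 0.046 m, h = 7.11 mm → 0.00711 m; screw speed N = 53.3 rpm = 0.888333 rev/s
Shear rate: γ̇ = πDN/h = π·0.046·0.888333/0.00711 = 18.0557 s⁻¹
ΔT = η·γ̇²·t_res / (ρ·cp) = 195 · (18.0557)² · 708.75 / (1314 · 2044) = 16.7757 K

value=16.78 K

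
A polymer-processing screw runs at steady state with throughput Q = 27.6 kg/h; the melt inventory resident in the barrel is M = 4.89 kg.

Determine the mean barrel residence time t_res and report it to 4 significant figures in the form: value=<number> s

Convert throughput: Q = 27.6 kg/h = 27.6/3600 = 0.00766667 kg/s
Mean residence time: t_res = M/Q_s = 4.89 kg / 0.00766667 kg/s = 637.826 s

value=637.8 s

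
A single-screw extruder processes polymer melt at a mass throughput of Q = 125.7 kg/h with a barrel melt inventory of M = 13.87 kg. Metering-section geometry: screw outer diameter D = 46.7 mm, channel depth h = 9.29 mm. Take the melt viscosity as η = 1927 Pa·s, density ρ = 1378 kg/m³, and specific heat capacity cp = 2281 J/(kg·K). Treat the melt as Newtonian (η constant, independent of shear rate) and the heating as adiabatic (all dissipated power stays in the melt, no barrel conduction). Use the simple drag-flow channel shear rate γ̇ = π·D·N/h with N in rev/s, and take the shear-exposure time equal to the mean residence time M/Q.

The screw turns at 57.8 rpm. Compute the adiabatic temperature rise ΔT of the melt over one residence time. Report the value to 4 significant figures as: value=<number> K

value=56.36 K

Convert throughput: Q = 125.7 kg/h = 125.7/3600 = 0.0349167 kg/s
t_res = M / Q_s = 13.87 / 0.0349167 = 397.232 s
Geometry in metres: D = 46.7 mm → 0.0467 m, h = 9.29 mm → 0.00929 m; screw speed N = 57.8 rpm = 0.963333 rev/s
γ̇ = π·D·N / h = π · 0.0467 · 0.963333 / 0.00929 = 15.2134 s⁻¹
ΔT = η·γ̇²·t_res/(ρ·cp) = [1927 × 15.2134² × 397.232] / [1378 × 2281] = 56.3646 K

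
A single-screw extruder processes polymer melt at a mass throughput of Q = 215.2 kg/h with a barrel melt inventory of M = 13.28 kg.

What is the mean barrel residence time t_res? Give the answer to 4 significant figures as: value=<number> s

Convert throughput: Q = 215.2 kg/h = 215.2/3600 = 0.0597778 kg/s
Mean residence time: t_res = M/Q_s = 13.28 kg / 0.0597778 kg/s = 222.156 s

value=222.2 s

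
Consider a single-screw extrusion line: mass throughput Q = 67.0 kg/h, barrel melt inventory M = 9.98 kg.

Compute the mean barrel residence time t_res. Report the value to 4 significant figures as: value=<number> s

Q_s = Q / 3600 = 67.0 / 3600 = 0.0186111 kg/s
t_res = M / Q_s = 9.98 / 0.0186111 = 536.239 s

value=536.2 s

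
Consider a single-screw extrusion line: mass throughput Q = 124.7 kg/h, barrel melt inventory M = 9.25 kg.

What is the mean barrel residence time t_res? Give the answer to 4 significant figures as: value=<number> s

Throughput in SI: Q_s = 124.7 kg/h ÷ 3600 s/h = 0.0346389 kg/s
t_res = M / Q_s = 9.25 / 0.0346389 = 267.041 s

value=267.0 s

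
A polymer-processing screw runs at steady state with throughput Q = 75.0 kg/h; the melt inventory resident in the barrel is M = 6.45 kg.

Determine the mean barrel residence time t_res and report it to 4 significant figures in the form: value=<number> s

Throughput in SI: Q_s = 75.0 kg/h ÷ 3600 s/h = 0.0208333 kg/s
t_res = M / Q_s = 6.45 / 0.0208333 = 309.6 s

value=309.6 s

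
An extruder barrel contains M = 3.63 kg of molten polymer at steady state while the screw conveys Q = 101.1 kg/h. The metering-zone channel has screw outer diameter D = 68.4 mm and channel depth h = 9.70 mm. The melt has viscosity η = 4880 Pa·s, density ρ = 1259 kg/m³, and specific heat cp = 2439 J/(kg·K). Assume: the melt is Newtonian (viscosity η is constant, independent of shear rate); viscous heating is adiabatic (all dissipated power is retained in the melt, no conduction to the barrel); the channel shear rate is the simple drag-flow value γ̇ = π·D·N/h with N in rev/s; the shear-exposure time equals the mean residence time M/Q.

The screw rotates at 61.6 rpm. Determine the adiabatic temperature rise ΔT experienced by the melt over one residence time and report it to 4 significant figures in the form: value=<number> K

value=106.3 K

Throughput in SI: Q_s = 101.1 kg/h ÷ 3600 s/h = 0.0280833 kg/s
t_res = M / Q_s = 3.63 / 0.0280833 = 129.258 s
Geometry in metres: D = 68.4 mm → 0.0684 m, h = 9.70 mm → 0.0097 m; screw speed N = 61.6 rpm = 1.02667 rev/s
γ̇ = π·D·N / h = π · 0.0684 · 1.02667 / 0.0097 = 22.7438 s⁻¹
ΔT = η·γ̇²·t_res/(ρ·cp) = [4880 × 22.7438² × 129.258] / [1259 × 2439] = 106.259 K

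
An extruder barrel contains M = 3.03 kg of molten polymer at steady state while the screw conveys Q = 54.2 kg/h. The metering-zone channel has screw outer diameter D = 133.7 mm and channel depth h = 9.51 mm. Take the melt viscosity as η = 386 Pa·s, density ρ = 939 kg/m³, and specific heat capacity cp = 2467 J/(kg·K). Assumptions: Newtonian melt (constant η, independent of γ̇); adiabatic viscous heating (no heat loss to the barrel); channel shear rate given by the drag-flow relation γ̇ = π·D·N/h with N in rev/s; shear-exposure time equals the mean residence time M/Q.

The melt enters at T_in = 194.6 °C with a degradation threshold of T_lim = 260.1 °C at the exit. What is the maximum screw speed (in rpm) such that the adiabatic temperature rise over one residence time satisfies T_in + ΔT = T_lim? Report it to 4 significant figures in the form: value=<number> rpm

value=60.04 rpm

Throughput in SI: Q_s = 54.2 kg/h ÷ 3600 s/h = 0.0150556 kg/s
t_res = M / Q_s = 3.03 ÷ 0.0150556 = 201.255 s
Convert to metres: D = 0.1337 m, h = 0.00951 m
ΔT_a = T_lim − T_in = 260.1 − 194.6 = 65.5 K
Invert ΔT = ηγ̇²t_res/(ρcp) for γ̇: γ̇_max² = ΔT_a ρ cp / (η t_res) = 65.5·939·2467 / (386·201.255) = 1953.18 s⁻²
Take the square root: γ̇_max = √(1953.18) = 44.1948 s⁻¹
Solve γ̇ = πDN/h for N: N_max = γ̇_max·h/(π·D) = 44.1948 × 0.00951 / (π × 0.1337) = 1.00062 rev/s = 60.0374 rpm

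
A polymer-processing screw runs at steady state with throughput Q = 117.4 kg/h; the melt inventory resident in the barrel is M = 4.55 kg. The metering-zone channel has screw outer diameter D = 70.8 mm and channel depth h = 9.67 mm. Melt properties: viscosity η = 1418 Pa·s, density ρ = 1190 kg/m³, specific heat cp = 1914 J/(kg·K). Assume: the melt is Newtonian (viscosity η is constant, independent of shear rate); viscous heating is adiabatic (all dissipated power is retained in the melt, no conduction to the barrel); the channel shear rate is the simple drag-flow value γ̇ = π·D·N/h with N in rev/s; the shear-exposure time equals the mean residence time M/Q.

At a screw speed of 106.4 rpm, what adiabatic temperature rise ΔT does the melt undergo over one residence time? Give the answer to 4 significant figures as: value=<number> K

value=144.5 K

Q_s = Q / 3600 = 117.4 / 3600 = 0.0326111 kg/s
t_res = M / Q_s = 4.55 ÷ 0.0326111 = 139.523 s
Geometry in metres: D = 70.8 mm → 0.0708 m, h = 9.67 mm → 0.00967 m; screw speed N = 106.4 rpm = 1.77333 rev/s
γ̇ = π D N / h = (π)(0.0708)(1.77333) / 0.00967 = 40.7894 s⁻¹
Adiabatic rise: ΔT = η γ̇² t_res / (ρ cp) = 1418·(40.7894)²·139.523 / (1190·1914) = 144.52 K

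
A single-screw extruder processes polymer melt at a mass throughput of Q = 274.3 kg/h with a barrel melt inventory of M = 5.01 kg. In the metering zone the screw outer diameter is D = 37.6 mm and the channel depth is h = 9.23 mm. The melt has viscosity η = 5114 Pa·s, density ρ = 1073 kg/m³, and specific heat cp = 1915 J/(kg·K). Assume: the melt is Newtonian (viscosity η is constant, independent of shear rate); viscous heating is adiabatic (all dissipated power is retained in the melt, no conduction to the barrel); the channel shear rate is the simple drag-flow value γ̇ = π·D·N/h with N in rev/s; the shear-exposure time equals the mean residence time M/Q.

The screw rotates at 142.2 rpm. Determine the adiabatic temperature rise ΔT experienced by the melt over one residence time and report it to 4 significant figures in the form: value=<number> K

Throughput in SI: Q_s = 274.3 kg/h ÷ 3600 s/h = 0.0761944 kg/s
Mean residence time: t_res = M/Q_s = 5.01 kg / 0.0761944 kg/s = 65.7528 s
Convert to SI: D = 0.0376 m, h = 0.00923 m, N = 142.2/60 = 2.37 rev/s
γ̇ = π·D·N / h = π · 0.0376 · 2.37 / 0.00923 = 30.3308 s⁻¹
ΔT = η·γ̇²·t_res/(ρ·cp) = [5114 × 30.3308² × 65.7528] / [1073 × 1915] = 150.548 K

value=150.5 K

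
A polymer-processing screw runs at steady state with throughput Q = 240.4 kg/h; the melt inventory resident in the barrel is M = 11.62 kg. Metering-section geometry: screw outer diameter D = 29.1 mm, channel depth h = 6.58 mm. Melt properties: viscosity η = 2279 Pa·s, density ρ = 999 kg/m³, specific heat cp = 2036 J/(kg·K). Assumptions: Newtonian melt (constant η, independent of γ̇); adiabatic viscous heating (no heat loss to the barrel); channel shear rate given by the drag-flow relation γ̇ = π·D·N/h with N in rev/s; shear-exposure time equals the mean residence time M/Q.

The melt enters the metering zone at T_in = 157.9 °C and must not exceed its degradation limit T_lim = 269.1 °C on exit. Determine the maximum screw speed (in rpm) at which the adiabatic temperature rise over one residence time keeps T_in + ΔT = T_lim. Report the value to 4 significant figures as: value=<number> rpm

Convert throughput: Q = 240.4 kg/h = 240.4/3600 = 0.0667778 kg/s
t_res = M / Q_s = 11.62 / 0.0667778 = 174.01 s
Geometry in SI: D = 29.1 mm → 0.0291 m, h = 6.58 mm → 0.00658 m
Allowable rise: ΔT_a = T_lim − T_in = 269.1 − 157.9 = 111.2 K
γ̇_max² = ΔT_a·ρ·cp / (η·t_res) = [111.2 × 999 × 2036] / [2279 × 174.01] = 570.334 s⁻²
γ̇_max = sqrt(570.334) = 23.8817 s⁻¹
Solve γ̇ = πDN/h for N: N_max = γ̇_max·h/(π·D) = 23.8817 × 0.00658 / (π × 0.0291) = 1.71889 rev/s = 103.133 rpm

value=103.1 rpm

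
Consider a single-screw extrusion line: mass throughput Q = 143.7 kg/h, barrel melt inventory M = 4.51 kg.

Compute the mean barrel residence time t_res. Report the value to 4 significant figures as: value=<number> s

value=113.0 s

Convert throughput: Q = 143.7 kg/h = 143.7/3600 = 0.0399167 kg/s
t_res = M / Q_s = 4.51 / 0.0399167 = 112.985 s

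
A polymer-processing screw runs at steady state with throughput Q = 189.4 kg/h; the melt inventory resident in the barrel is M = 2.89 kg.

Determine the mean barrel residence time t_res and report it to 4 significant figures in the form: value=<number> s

Throughput in SI: Q_s = 189.4 kg/h ÷ 3600 s/h = 0.0526111 kg/s
t_res = M / Q_s = 2.89 ÷ 0.0526111 = 54.9314 s

value=54.93 s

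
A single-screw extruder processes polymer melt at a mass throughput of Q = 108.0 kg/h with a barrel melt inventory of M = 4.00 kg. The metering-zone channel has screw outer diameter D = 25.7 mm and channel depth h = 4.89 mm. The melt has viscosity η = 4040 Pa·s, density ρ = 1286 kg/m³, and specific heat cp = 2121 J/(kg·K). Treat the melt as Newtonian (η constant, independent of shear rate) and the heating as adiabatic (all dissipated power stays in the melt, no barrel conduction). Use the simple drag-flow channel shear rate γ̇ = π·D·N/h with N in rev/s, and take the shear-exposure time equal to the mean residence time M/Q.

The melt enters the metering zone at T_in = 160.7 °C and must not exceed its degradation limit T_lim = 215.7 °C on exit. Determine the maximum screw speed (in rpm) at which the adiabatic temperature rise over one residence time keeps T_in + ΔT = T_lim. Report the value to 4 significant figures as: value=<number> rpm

Q_s = Q / 3600 = 108.0 / 3600 = 0.03 kg/s
t_res = M / Q_s = 4.00 / 0.03 = 133.333 s
Geometry in SI: D = 25.7 mm → 0.0257 m, h = 4.89 mm → 0.00489 m
ΔT_a = T_lim − T_in = 215.7 °C − 160.7 °C = 55 K
Invert ΔT = ηγ̇²t_res/(ρcp) for γ̇: γ̇_max² = ΔT_a ρ cp / (η t_res) = 55·1286·2121 / (4040·133.333) = 278.499 s⁻²
Take the square root: γ̇_max = √(278.499) = 16.6883 s⁻¹
N_max = γ̇_max·h / (π·D) = 16.6883 · 0.00489 / (π · 0.0257) = 1.01074 rev/s = 60.6442 rpm

value=60.64 rpm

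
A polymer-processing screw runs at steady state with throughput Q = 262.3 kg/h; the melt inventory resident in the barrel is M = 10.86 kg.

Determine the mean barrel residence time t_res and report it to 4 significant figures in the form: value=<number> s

Q_s = Q / 3600 = 262.3 / 3600 = 0.0728611 kg/s
Mean residence time: t_res = M/Q_s = 10.86 kg / 0.0728611 kg/s = 149.051 s

value=149.1 s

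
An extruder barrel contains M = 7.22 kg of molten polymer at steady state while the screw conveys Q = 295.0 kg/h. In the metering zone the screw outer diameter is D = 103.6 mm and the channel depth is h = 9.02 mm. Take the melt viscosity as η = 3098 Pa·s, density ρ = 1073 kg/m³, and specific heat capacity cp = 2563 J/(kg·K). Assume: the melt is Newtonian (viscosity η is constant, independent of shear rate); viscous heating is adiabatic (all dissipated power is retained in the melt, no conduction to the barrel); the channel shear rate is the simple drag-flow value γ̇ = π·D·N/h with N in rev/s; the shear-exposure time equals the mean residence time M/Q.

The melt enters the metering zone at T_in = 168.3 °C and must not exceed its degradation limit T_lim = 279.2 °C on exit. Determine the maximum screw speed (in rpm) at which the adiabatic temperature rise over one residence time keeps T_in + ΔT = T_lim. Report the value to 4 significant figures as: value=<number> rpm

Throughput in SI: Q_s = 295.0 kg/h ÷ 3600 s/h = 0.0819444 kg/s
t_res = M / Q_s = 7.22 ÷ 0.0819444 = 88.1085 s
Geometry in SI: D = 103.6 mm → 0.1036 m, h = 9.02 mm → 0.00902 m
Allowable rise: ΔT_a = T_lim − T_in = 279.2 − 168.3 = 110.9 K
γ̇_max² = ΔT_a·ρ·cp / (η·t_res) = [110.9 × 1073 × 2563] / [3098 × 88.1085] = 1117.33 s⁻²
γ̇_max = sqrt(1117.33) = 33.4265 s⁻¹
N_max = γ̇_max h / (πD) = 33.4265·0.00902/(π·0.1036) = 0.926376 rev/s → ×60 = 55.5826 rpm

value=55.58 rpm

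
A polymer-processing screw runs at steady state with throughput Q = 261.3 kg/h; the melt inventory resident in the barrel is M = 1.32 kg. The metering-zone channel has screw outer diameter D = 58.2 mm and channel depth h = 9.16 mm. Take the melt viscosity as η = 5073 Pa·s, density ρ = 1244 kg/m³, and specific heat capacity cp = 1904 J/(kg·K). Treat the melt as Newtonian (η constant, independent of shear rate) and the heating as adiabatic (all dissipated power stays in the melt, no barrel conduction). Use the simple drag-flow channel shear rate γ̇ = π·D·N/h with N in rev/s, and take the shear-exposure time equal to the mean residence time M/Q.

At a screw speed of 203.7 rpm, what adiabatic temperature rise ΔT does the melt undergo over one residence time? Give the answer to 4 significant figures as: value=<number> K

value=178.9 K

Q_s = Q / 3600 = 261.3 / 3600 = 0.0725833 kg/s
Mean residence time: t_res = M/Q_s = 1.32 kg / 0.0725833 kg/s = 18.186 s
Geometry in metres: D = 58.2 mm → 0.0582 m, h = 9.16 mm → 0.00916 m; screw speed N = 203.7 rpm = 3.395 rev/s
γ̇ = π·D·N / h = π · 0.0582 · 3.395 / 0.00916 = 67.7668 s⁻¹
Adiabatic rise: ΔT = η γ̇² t_res / (ρ cp) = 5073·(67.7668)²·18.186 / (1244·1904) = 178.875 K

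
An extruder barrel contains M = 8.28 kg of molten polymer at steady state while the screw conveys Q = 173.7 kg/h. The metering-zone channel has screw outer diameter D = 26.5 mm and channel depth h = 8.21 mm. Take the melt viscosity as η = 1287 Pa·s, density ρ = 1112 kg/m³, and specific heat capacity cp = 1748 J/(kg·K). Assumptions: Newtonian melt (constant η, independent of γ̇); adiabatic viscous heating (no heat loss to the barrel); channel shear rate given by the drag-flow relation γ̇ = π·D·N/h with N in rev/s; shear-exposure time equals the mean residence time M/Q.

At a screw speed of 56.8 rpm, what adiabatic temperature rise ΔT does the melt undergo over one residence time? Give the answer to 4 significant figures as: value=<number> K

Q_s = Q / 3600 = 173.7 / 3600 = 0.04825 kg/s
Mean residence time: t_res = M/Q_s = 8.28 kg / 0.04825 kg/s = 171.606 s
D = 26.5 mm = 0.0265 m;  h = 8.21 mm = 0.00821 m;  N = 56.8 rpm / 60 = 0.946667 rev/s
γ̇ = π D N / h = (π)(0.0265)(0.946667) / 0.00821 = 9.59952 s⁻¹
ΔT = η·γ̇²·t_res/(ρ·cp) = [1287 × 9.59952² × 171.606] / [1112 × 1748] = 10.4704 K

value=10.47 K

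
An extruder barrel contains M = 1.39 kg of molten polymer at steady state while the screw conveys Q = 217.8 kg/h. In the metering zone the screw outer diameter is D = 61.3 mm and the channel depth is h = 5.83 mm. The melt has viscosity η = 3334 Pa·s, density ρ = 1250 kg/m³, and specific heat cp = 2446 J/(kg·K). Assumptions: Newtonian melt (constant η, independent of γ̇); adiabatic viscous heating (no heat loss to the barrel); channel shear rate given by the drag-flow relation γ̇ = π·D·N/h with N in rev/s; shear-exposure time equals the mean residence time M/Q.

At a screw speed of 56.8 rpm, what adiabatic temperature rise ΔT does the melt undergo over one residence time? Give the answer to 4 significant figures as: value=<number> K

Throughput in SI: Q_s = 217.8 kg/h ÷ 3600 s/h = 0.0605 kg/s
t_res = M / Q_s = 1.39 / 0.0605 = 22.9752 s
D = 61.3 mm = 0.0613 m;  h = 5.83 mm = 0.00583 m;  N = 56.8 rpm / 60 = 0.946667 rev/s
Shear rate: γ̇ = πDN/h = π·0.0613·0.946667/0.00583 = 31.2708 s⁻¹
ΔT = η·γ̇²·t_res / (ρ·cp) = 3334 · (31.2708)² · 22.9752 / (1250 · 2446) = 24.4983 K

value=24.50 K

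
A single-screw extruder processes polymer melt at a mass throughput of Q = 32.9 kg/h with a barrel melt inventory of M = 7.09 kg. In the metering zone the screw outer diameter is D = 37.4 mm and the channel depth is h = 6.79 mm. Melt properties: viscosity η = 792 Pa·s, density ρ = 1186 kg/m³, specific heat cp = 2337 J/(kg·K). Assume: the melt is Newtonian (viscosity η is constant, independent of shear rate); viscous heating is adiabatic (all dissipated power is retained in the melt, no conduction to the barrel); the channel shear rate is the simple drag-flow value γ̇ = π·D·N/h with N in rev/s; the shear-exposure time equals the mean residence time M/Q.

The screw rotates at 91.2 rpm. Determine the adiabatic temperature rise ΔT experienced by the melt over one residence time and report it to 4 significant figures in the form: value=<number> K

Throughput in SI: Q_s = 32.9 kg/h ÷ 3600 s/h = 0.00913889 kg/s
t_res = M / Q_s = 7.09 / 0.00913889 = 775.805 s
Geometry in metres: D = 37.4 mm → 0.0374 m, h = 6.79 mm → 0.00679 m; screw speed N = 91.2 rpm = 1.52 rev/s
γ̇ = π·D·N / h = π · 0.0374 · 1.52 / 0.00679 = 26.3024 s⁻¹
Adiabatic rise: ΔT = η γ̇² t_res / (ρ cp) = 792·(26.3024)²·775.805 / (1186·2337) = 153.365 K

value=153.4 K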